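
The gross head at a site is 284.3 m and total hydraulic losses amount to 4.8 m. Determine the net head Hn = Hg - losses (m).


Hn = 284.3 - 4.8 = 279.5000 m


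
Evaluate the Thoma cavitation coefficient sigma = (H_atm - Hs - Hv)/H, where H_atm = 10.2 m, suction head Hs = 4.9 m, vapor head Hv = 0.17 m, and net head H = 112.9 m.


sigma = (10.2 - 4.9 - 0.17) / 112.9 = 0.0454


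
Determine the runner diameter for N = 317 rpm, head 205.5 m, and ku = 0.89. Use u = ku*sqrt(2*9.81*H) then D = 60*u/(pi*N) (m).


u = 0.89 * sqrt(2*9.81*205.5) = 56.5126 m/s
D = 60 * 56.5126 / (pi * 317) = 3.4048 m


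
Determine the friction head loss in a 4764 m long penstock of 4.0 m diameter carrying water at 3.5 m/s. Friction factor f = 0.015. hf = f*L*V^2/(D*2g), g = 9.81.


hf = 0.015 * 4764 * 3.5^2 / (4.0 * 2 * 9.81) = 11.1542 m


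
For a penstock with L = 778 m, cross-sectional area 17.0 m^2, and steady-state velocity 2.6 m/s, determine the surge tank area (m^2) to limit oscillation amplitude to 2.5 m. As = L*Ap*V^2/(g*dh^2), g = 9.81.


As = 778 * 17.0 * 2.6^2 / (9.81 * 2.5^2) = 1458.2305 m^2


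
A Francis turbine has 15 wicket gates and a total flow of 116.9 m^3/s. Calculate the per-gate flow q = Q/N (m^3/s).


q = 116.9 / 15 = 7.7933 m^3/s


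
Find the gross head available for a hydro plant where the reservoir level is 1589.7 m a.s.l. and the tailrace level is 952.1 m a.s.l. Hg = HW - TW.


Hg = 1589.7 - 952.1 = 637.6000 m


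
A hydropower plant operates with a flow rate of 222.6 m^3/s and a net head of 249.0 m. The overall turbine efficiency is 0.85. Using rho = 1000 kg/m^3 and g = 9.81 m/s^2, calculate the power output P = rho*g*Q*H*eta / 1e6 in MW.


P = 1000 * 9.81 * 222.6 * 249.0 * 0.85 / 1e6 = 462.1814 MW


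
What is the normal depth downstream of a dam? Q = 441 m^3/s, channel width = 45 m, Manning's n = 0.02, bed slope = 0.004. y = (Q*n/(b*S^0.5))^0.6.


y = (441 * 0.02 / (45 * 0.004^0.5))^0.6 = 1.9712 m


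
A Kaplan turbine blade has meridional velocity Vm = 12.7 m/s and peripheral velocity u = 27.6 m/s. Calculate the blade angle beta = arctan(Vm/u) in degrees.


beta = arctan(12.7 / 27.6) = 24.7093 degrees


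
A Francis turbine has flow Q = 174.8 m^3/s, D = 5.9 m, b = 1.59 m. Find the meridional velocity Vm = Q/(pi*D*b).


Vm = 174.8 / (pi * 5.9 * 1.59) = 5.9312 m/s


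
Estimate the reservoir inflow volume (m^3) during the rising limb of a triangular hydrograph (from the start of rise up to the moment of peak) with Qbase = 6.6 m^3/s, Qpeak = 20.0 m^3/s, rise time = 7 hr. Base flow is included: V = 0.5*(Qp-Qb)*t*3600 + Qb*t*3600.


V = 0.5*(20.0 - 6.6)*7*3600 + 6.6*7*3600 = 335160.0000 m^3


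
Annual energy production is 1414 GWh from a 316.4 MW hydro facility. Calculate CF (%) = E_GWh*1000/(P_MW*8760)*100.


CF = 1414 * 1000 / (316.4 * 8760) * 100 = 51.0163 %


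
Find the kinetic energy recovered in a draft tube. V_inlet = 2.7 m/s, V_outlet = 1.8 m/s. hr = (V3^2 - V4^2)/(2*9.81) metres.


hr = (2.7^2 - 1.8^2) / (2*9.81) = 0.2064 m


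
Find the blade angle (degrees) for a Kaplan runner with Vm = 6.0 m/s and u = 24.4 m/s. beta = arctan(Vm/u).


beta = arctan(6.0 / 24.4) = 13.8150 degrees


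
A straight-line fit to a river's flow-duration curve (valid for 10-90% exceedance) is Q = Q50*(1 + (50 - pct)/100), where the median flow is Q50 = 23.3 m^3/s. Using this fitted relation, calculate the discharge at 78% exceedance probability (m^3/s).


Q = 23.3 * (1 + (50 - 78)/100) = 16.7760 m^3/s


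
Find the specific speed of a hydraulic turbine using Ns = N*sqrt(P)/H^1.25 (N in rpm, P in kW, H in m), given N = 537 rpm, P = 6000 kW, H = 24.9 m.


Ns = 537 * 6000^0.5 / 24.9^1.25 = 747.8263


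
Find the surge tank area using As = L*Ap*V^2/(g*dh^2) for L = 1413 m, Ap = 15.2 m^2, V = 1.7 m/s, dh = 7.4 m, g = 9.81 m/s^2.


As = 1413 * 15.2 * 1.7^2 / (9.81 * 7.4^2) = 115.5450 m^2


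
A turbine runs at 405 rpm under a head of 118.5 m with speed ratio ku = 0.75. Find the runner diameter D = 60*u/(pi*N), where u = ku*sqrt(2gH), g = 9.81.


u = 0.75 * sqrt(2*9.81*118.5) = 36.1635 m/s
D = 60 * 36.1635 / (pi * 405) = 1.7054 m


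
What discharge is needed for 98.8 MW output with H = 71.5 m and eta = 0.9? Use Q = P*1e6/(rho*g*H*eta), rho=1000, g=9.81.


Q = 98.8 * 1e6 / (1000 * 9.81 * 71.5 * 0.9) = 156.5090 m^3/s


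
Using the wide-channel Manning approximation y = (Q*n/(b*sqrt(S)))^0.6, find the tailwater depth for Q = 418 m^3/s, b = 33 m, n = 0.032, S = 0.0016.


y = (418 * 0.032 / (33 * 0.0016^0.5))^0.6 = 4.0128 m


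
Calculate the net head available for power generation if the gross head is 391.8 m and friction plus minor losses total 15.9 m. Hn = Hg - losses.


Hn = 391.8 - 15.9 = 375.9000 m


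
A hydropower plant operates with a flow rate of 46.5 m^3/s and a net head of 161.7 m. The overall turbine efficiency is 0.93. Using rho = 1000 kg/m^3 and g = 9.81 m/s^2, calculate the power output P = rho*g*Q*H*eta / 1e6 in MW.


P = 1000 * 9.81 * 46.5 * 161.7 * 0.93 / 1e6 = 68.5985 MW


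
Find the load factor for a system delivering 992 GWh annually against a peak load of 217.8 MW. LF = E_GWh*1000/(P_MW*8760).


LF = 992 * 1000 / (217.8 * 8760) = 0.5199


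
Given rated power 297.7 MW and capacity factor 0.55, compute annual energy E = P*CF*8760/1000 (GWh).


E = 297.7 * 0.55 * 8760 / 1000 = 1434.3186 GWh


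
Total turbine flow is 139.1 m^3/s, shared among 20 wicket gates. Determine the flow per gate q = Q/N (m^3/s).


q = 139.1 / 20 = 6.9550 m^3/s


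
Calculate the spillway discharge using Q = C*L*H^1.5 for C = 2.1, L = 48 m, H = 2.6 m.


Q = 2.1 * 48 * 2.6^1.5 = 422.5913 m^3/s


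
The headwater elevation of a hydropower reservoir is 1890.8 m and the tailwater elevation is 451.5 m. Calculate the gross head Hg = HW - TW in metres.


Hg = 1890.8 - 451.5 = 1439.3000 m


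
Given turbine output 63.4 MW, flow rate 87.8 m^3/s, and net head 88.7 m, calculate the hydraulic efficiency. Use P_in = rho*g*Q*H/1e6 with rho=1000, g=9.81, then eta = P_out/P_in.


P_in = 1000 * 9.81 * 87.8 * 88.7 / 1e6 = 76.3989 MW
eta = 63.4 / 76.3989 = 0.8299


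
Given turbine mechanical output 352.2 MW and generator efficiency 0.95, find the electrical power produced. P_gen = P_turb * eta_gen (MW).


P_gen = 352.2 * 0.95 = 334.5900 MW


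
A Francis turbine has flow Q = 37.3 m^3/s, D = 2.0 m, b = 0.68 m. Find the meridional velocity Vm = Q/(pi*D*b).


Vm = 37.3 / (pi * 2.0 * 0.68) = 8.7301 m/s


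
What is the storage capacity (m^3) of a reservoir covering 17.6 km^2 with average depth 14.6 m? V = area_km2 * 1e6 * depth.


V = 17.6 * 1e6 * 14.6 = 2.5696e+08 m^3


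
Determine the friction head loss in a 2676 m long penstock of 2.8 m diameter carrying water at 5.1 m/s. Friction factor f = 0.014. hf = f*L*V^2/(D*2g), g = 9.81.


hf = 0.014 * 2676 * 5.1^2 / (2.8 * 2 * 9.81) = 17.7377 m


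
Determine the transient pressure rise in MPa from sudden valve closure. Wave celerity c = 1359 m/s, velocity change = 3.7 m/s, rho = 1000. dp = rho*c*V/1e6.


dp = 1000 * 1359 * 3.7 / 1e6 = 5.0283 MPa


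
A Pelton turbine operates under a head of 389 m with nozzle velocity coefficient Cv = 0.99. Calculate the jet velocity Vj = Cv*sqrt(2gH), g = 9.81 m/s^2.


Vj = 0.99 * sqrt(2*9.81*389) = 86.4887 m/s


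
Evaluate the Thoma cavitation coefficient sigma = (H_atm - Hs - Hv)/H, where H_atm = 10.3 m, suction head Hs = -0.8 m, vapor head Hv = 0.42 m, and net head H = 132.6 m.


sigma = (10.3 - (-0.8) - 0.42) / 132.6 = 0.0805


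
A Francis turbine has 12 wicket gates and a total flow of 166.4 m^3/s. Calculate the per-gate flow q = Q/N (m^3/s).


q = 166.4 / 12 = 13.8667 m^3/s


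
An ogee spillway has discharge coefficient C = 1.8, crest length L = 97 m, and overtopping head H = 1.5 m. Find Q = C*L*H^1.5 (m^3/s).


Q = 1.8 * 97 * 1.5^1.5 = 320.7607 m^3/s


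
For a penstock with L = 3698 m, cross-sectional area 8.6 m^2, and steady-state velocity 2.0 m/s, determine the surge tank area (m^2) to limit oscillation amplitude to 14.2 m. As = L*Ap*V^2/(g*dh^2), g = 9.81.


As = 3698 * 8.6 * 2.0^2 / (9.81 * 14.2^2) = 64.3102 m^2


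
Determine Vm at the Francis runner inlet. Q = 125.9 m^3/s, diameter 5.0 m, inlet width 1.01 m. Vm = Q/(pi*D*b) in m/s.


Vm = 125.9 / (pi * 5.0 * 1.01) = 7.9357 m/s


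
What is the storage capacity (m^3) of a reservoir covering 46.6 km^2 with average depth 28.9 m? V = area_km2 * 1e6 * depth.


V = 46.6 * 1e6 * 28.9 = 1.3467e+09 m^3


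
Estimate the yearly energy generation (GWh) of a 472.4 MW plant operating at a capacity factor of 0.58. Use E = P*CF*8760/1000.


E = 472.4 * 0.58 * 8760 / 1000 = 2400.1699 GWh


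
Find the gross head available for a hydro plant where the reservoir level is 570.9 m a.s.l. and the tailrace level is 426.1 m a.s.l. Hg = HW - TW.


Hg = 570.9 - 426.1 = 144.8000 m


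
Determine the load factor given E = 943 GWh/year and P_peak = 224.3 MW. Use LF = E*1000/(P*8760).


LF = 943 * 1000 / (224.3 * 8760) = 0.4799


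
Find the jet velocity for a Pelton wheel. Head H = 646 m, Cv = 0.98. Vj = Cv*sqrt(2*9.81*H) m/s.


Vj = 0.98 * sqrt(2*9.81*646) = 110.3295 m/s


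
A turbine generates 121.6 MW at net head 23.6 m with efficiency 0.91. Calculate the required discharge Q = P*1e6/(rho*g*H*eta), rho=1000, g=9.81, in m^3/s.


Q = 121.6 * 1e6 / (1000 * 9.81 * 23.6 * 0.91) = 577.1799 m^3/s


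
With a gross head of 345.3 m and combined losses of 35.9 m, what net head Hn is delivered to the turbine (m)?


Hn = 345.3 - 35.9 = 309.4000 m


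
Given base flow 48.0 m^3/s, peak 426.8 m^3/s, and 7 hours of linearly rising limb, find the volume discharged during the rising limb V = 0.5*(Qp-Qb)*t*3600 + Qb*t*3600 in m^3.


V = 0.5*(426.8 - 48.0)*7*3600 + 48.0*7*3600 = 5.9825e+06 m^3


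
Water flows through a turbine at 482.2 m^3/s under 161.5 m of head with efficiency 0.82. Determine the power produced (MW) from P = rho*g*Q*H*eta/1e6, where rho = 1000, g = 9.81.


P = 1000 * 9.81 * 482.2 * 161.5 * 0.82 / 1e6 = 626.4445 MW


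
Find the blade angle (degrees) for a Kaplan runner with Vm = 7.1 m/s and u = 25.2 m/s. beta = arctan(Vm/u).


beta = arctan(7.1 / 25.2) = 15.7350 degrees


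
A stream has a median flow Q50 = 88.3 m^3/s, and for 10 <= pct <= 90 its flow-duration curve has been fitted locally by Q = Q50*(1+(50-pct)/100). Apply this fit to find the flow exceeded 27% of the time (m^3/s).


Q = 88.3 * (1 + (50 - 27)/100) = 108.6090 m^3/s


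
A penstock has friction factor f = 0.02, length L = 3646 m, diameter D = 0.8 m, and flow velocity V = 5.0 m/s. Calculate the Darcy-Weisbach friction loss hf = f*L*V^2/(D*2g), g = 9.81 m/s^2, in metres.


hf = 0.02 * 3646 * 5.0^2 / (0.8 * 2 * 9.81) = 116.1442 m


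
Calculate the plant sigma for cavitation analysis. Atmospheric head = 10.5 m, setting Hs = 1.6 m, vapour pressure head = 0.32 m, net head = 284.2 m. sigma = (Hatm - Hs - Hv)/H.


sigma = (10.5 - 1.6 - 0.32) / 284.2 = 0.0302


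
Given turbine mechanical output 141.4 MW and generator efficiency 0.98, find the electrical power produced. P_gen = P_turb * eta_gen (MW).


P_gen = 141.4 * 0.98 = 138.5720 MW


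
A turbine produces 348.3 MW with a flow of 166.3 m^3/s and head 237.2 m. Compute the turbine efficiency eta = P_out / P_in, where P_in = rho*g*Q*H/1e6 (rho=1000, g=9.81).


P_in = 1000 * 9.81 * 166.3 * 237.2 / 1e6 = 386.9688 MW
eta = 348.3 / 386.9688 = 0.9001


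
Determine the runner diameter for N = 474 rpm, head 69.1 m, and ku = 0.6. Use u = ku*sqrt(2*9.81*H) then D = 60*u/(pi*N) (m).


u = 0.6 * sqrt(2*9.81*69.1) = 22.0922 m/s
D = 60 * 22.0922 / (pi * 474) = 0.8901 m


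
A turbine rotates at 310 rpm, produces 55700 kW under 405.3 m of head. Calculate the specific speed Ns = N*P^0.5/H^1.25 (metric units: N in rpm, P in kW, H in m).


Ns = 310 * 55700^0.5 / 405.3^1.25 = 40.2317


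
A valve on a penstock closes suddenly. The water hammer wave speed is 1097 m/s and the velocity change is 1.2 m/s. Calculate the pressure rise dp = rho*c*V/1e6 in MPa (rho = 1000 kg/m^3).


dp = 1000 * 1097 * 1.2 / 1e6 = 1.3164 MPa


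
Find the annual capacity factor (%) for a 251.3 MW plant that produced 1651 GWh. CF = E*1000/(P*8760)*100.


CF = 1651 * 1000 / (251.3 * 8760) * 100 = 74.9981 %


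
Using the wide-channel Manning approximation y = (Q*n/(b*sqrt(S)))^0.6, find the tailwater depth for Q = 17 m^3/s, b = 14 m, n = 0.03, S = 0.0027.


y = (17 * 0.03 / (14 * 0.0027^0.5))^0.6 = 0.8081 m


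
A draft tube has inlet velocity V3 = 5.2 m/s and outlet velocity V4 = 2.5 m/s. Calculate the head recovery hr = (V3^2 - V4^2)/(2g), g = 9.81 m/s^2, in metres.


hr = (5.2^2 - 2.5^2) / (2*9.81) = 1.0596 m


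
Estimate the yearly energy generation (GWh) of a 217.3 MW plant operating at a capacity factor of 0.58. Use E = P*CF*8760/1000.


E = 217.3 * 0.58 * 8760 / 1000 = 1104.0578 GWh


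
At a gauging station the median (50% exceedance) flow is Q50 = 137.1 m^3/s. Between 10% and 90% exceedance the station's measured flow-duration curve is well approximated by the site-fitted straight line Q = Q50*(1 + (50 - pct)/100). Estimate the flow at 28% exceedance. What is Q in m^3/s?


Q = 137.1 * (1 + (50 - 28)/100) = 167.2620 m^3/s


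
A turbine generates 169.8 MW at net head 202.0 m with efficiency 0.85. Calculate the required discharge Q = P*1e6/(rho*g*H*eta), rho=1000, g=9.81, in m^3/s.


Q = 169.8 * 1e6 / (1000 * 9.81 * 202.0 * 0.85) = 100.8088 m^3/s


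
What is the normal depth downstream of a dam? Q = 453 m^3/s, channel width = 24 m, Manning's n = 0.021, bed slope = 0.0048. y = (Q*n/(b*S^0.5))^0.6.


y = (453 * 0.021 / (24 * 0.0048^0.5))^0.6 = 2.8477 m


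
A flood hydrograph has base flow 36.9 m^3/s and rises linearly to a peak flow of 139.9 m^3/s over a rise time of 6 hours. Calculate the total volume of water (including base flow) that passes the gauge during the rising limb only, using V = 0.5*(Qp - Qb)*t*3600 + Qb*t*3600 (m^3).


V = 0.5*(139.9 - 36.9)*6*3600 + 36.9*6*3600 = 1.9094e+06 m^3


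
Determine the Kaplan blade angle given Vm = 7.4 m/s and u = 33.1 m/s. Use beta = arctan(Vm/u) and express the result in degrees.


beta = arctan(7.4 / 33.1) = 12.6021 degrees


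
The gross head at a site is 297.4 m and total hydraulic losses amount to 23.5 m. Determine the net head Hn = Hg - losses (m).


Hn = 297.4 - 23.5 = 273.9000 m


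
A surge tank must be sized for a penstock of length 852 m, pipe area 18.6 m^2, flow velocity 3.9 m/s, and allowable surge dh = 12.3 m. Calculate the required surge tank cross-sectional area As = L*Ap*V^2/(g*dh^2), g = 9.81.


As = 852 * 18.6 * 3.9^2 / (9.81 * 12.3^2) = 162.4062 m^2


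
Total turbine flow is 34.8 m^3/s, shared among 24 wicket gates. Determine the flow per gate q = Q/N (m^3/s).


q = 34.8 / 24 = 1.4500 m^3/s


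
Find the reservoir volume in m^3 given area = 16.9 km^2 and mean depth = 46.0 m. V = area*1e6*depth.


V = 16.9 * 1e6 * 46.0 = 7.7740e+08 m^3


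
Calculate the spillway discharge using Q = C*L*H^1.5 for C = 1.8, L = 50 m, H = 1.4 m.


Q = 1.8 * 50 * 1.4^1.5 = 149.0852 m^3/s


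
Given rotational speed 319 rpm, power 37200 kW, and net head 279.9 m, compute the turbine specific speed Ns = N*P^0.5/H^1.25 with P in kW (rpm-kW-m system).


Ns = 319 * 37200^0.5 / 279.9^1.25 = 53.7413


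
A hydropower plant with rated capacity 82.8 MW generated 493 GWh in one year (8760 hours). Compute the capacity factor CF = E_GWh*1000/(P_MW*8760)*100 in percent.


CF = 493 * 1000 / (82.8 * 8760) * 100 = 67.9692 %


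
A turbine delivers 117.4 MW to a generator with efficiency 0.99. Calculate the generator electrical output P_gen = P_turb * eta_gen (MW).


P_gen = 117.4 * 0.99 = 116.2260 MW


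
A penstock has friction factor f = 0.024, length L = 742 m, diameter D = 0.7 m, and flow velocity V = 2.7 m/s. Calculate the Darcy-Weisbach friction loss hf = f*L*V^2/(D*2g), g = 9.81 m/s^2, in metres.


hf = 0.024 * 742 * 2.7^2 / (0.7 * 2 * 9.81) = 9.4525 m


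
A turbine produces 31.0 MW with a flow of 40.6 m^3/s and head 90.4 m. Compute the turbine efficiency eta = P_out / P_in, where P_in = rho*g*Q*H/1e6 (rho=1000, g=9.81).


P_in = 1000 * 9.81 * 40.6 * 90.4 / 1e6 = 36.0051 MW
eta = 31.0 / 36.0051 = 0.8610


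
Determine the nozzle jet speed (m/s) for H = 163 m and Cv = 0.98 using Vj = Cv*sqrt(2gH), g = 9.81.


Vj = 0.98 * sqrt(2*9.81*163) = 55.4204 m/s


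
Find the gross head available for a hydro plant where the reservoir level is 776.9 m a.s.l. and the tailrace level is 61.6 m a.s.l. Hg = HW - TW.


Hg = 776.9 - 61.6 = 715.3000 m


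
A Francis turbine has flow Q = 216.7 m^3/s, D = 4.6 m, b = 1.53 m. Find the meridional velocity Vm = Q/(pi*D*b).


Vm = 216.7 / (pi * 4.6 * 1.53) = 9.8008 m/s


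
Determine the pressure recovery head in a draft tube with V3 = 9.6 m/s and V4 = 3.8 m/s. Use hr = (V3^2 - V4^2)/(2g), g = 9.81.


hr = (9.6^2 - 3.8^2) / (2*9.81) = 3.9613 m


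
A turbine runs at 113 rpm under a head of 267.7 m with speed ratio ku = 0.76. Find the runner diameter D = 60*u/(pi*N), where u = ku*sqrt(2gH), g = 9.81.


u = 0.76 * sqrt(2*9.81*267.7) = 55.0792 m/s
D = 60 * 55.0792 / (pi * 113) = 9.3092 m


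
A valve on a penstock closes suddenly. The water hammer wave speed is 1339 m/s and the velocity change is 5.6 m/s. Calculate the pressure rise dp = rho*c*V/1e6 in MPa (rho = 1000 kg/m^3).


dp = 1000 * 1339 * 5.6 / 1e6 = 7.4984 MPa


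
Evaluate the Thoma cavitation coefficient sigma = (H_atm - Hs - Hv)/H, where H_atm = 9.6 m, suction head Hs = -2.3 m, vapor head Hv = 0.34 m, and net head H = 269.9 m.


sigma = (9.6 - (-2.3) - 0.34) / 269.9 = 0.0428


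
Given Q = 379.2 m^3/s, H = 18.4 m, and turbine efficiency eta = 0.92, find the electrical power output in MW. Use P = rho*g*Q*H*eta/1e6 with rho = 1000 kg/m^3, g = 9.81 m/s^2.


P = 1000 * 9.81 * 379.2 * 18.4 * 0.92 / 1e6 = 62.9713 MW


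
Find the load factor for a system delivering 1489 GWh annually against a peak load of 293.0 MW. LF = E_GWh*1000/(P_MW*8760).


LF = 1489 * 1000 / (293.0 * 8760) = 0.5801


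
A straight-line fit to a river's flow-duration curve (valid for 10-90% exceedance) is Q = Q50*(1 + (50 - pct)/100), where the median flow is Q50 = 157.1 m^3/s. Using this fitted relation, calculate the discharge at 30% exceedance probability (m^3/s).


Q = 157.1 * (1 + (50 - 30)/100) = 188.5200 m^3/s


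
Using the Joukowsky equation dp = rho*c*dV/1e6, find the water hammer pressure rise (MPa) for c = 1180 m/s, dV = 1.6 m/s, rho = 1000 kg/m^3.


dp = 1000 * 1180 * 1.6 / 1e6 = 1.8880 MPa


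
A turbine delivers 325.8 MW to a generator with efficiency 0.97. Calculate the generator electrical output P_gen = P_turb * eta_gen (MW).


P_gen = 325.8 * 0.97 = 316.0260 MW


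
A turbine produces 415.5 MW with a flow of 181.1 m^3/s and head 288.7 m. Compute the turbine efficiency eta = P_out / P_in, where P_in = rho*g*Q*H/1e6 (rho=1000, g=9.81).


P_in = 1000 * 9.81 * 181.1 * 288.7 / 1e6 = 512.9018 MW
eta = 415.5 / 512.9018 = 0.8101


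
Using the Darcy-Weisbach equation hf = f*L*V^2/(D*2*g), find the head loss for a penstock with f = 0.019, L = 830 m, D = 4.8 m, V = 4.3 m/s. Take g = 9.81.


hf = 0.019 * 830 * 4.3^2 / (4.8 * 2 * 9.81) = 3.0962 m


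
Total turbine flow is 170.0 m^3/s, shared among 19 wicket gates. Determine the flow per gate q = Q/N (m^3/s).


q = 170.0 / 19 = 8.9474 m^3/s


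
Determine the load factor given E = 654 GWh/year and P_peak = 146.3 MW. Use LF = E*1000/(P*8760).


LF = 654 * 1000 / (146.3 * 8760) = 0.5103


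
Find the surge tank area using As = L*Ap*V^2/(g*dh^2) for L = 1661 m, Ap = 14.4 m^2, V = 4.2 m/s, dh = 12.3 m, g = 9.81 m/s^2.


As = 1661 * 14.4 * 4.2^2 / (9.81 * 12.3^2) = 284.2834 m^2


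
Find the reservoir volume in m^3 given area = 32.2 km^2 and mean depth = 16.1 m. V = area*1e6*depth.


V = 32.2 * 1e6 * 16.1 = 5.1842e+08 m^3


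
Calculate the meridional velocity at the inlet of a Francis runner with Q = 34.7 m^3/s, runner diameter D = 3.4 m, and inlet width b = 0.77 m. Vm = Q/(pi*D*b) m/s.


Vm = 34.7 / (pi * 3.4 * 0.77) = 4.2190 m/s


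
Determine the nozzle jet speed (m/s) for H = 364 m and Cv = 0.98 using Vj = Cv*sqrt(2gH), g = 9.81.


Vj = 0.98 * sqrt(2*9.81*364) = 82.8183 m/s


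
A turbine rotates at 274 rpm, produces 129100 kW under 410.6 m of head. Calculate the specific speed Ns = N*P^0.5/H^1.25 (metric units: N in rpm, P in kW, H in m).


Ns = 274 * 129100^0.5 / 410.6^1.25 = 53.2648


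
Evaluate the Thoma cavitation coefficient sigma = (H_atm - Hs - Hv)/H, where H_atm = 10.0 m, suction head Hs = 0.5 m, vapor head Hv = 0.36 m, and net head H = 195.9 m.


sigma = (10.0 - 0.5 - 0.36) / 195.9 = 0.0467


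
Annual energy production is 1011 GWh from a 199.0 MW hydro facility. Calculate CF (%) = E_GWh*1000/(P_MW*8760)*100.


CF = 1011 * 1000 / (199.0 * 8760) * 100 = 57.9955 %


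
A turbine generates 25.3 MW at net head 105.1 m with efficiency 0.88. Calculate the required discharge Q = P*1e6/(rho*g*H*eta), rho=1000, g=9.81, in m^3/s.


Q = 25.3 * 1e6 / (1000 * 9.81 * 105.1 * 0.88) = 27.8847 m^3/s


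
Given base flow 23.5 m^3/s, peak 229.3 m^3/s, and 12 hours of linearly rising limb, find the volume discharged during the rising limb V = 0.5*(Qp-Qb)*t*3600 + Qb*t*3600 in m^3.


V = 0.5*(229.3 - 23.5)*12*3600 + 23.5*12*3600 = 5.4605e+06 m^3


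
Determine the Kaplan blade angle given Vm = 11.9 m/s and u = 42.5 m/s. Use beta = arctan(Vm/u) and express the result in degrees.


beta = arctan(11.9 / 42.5) = 15.6422 degrees


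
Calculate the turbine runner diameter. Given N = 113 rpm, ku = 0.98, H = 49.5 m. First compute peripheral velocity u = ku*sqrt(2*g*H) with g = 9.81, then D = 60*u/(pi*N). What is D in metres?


u = 0.98 * sqrt(2*9.81*49.5) = 30.5406 m/s
D = 60 * 30.5406 / (pi * 113) = 5.1618 m


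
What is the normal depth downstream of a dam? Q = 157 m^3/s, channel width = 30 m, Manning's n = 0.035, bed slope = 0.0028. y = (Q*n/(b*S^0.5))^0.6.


y = (157 * 0.035 / (30 * 0.0028^0.5))^0.6 = 2.1065 m


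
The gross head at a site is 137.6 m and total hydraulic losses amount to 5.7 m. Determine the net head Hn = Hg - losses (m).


Hn = 137.6 - 5.7 = 131.9000 m


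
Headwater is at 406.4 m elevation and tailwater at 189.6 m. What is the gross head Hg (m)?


Hg = 406.4 - 189.6 = 216.8000 m


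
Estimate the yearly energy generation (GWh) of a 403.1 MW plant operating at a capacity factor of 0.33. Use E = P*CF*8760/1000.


E = 403.1 * 0.33 * 8760 / 1000 = 1165.2815 GWh


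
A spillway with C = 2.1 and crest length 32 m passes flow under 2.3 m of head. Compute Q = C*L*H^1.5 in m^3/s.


Q = 2.1 * 32 * 2.3^1.5 = 234.4018 m^3/s


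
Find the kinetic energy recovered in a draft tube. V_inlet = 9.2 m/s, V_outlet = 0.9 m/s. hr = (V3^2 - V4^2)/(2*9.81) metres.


hr = (9.2^2 - 0.9^2) / (2*9.81) = 4.2727 m


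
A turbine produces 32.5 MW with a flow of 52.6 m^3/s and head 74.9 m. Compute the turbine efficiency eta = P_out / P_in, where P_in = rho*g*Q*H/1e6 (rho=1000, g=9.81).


P_in = 1000 * 9.81 * 52.6 * 74.9 / 1e6 = 38.6488 MW
eta = 32.5 / 38.6488 = 0.8409


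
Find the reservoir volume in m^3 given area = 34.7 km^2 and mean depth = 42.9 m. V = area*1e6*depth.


V = 34.7 * 1e6 * 42.9 = 1.4886e+09 m^3


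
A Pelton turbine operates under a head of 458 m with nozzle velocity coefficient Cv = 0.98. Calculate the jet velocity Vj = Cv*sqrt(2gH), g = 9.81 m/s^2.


Vj = 0.98 * sqrt(2*9.81*458) = 92.8984 m/s


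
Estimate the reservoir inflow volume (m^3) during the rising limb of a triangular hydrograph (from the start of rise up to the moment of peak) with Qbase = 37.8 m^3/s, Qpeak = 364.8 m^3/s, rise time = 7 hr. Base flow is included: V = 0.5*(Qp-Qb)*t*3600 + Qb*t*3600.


V = 0.5*(364.8 - 37.8)*7*3600 + 37.8*7*3600 = 5.0728e+06 m^3


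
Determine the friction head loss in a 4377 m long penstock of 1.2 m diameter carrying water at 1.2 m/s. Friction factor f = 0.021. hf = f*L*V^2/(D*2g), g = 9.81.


hf = 0.021 * 4377 * 1.2^2 / (1.2 * 2 * 9.81) = 5.6218 m


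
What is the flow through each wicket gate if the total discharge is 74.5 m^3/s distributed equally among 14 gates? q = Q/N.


q = 74.5 / 14 = 5.3214 m^3/s


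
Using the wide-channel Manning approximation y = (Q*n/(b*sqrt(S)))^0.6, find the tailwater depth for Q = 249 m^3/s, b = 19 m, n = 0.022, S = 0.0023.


y = (249 * 0.022 / (19 * 0.0023^0.5))^0.6 = 2.9336 m


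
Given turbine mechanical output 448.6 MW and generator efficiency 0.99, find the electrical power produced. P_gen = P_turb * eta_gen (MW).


P_gen = 448.6 * 0.99 = 444.1140 MW


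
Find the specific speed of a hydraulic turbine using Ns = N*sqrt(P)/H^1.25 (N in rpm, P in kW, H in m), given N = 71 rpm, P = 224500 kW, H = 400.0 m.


Ns = 71 * 224500^0.5 / 400.0^1.25 = 18.8058


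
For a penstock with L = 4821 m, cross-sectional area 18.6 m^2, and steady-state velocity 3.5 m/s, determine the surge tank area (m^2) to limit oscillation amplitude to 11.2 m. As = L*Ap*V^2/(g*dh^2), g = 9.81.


As = 4821 * 18.6 * 3.5^2 / (9.81 * 11.2^2) = 892.6498 m^2


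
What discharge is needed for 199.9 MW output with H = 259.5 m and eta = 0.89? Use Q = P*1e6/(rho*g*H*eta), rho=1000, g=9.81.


Q = 199.9 * 1e6 / (1000 * 9.81 * 259.5 * 0.89) = 88.2300 m^3/s


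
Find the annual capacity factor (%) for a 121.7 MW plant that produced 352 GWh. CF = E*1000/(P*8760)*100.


CF = 352 * 1000 / (121.7 * 8760) * 100 = 33.0178 %


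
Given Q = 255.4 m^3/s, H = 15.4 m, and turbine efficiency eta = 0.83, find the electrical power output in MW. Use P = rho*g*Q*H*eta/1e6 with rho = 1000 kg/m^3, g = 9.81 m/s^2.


P = 1000 * 9.81 * 255.4 * 15.4 * 0.83 / 1e6 = 32.0250 MW


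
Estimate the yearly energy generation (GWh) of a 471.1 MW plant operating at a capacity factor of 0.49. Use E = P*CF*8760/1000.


E = 471.1 * 0.49 * 8760 / 1000 = 2022.1496 GWh


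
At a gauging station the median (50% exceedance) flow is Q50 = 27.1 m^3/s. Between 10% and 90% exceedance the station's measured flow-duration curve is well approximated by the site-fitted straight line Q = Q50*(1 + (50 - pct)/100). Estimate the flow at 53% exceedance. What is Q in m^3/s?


Q = 27.1 * (1 + (50 - 53)/100) = 26.2870 m^3/s


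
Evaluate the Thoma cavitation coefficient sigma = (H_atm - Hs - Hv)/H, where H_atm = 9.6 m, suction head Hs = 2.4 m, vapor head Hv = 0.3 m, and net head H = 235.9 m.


sigma = (9.6 - 2.4 - 0.3) / 235.9 = 0.0292


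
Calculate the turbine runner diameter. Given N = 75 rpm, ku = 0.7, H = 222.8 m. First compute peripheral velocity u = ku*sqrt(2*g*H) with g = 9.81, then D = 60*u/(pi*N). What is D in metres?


u = 0.7 * sqrt(2*9.81*222.8) = 46.2813 m/s
D = 60 * 46.2813 / (pi * 75) = 11.7854 m


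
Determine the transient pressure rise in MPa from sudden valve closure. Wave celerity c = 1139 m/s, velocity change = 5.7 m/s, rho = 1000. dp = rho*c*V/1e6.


dp = 1000 * 1139 * 5.7 / 1e6 = 6.4923 MPa


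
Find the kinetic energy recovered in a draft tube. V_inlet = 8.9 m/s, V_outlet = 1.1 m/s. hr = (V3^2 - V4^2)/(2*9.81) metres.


hr = (8.9^2 - 1.1^2) / (2*9.81) = 3.9755 m


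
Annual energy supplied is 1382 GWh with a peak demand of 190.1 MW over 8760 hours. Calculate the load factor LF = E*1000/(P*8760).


LF = 1382 * 1000 / (190.1 * 8760) = 0.8299


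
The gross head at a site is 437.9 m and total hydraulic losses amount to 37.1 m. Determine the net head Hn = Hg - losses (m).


Hn = 437.9 - 37.1 = 400.8000 m


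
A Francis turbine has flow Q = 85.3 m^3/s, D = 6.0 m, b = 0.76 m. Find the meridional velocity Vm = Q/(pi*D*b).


Vm = 85.3 / (pi * 6.0 * 0.76) = 5.9543 m/s


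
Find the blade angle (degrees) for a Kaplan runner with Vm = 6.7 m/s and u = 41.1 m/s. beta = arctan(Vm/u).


beta = arctan(6.7 / 41.1) = 9.2587 degrees


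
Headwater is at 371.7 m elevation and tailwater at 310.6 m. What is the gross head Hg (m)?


Hg = 371.7 - 310.6 = 61.1000 m


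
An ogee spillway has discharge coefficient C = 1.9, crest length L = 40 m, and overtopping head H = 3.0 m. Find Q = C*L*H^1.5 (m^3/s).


Q = 1.9 * 40 * 3.0^1.5 = 394.9076 m^3/s


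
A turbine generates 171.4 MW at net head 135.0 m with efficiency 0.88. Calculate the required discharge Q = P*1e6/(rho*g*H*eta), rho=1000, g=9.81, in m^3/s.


Q = 171.4 * 1e6 / (1000 * 9.81 * 135.0 * 0.88) = 147.0704 m^3/s


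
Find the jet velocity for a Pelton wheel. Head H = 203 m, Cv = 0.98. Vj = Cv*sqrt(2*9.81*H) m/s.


Vj = 0.98 * sqrt(2*9.81*203) = 61.8477 m/s


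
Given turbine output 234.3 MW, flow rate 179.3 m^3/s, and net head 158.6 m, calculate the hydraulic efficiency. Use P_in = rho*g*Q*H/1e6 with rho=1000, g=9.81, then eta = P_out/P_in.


P_in = 1000 * 9.81 * 179.3 * 158.6 / 1e6 = 278.9668 MW
eta = 234.3 / 278.9668 = 0.8399


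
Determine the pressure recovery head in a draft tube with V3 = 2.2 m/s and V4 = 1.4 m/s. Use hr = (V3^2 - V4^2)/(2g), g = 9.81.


hr = (2.2^2 - 1.4^2) / (2*9.81) = 0.1468 m


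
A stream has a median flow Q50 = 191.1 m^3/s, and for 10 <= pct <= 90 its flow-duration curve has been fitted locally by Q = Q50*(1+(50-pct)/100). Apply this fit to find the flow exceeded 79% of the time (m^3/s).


Q = 191.1 * (1 + (50 - 79)/100) = 135.6810 m^3/s


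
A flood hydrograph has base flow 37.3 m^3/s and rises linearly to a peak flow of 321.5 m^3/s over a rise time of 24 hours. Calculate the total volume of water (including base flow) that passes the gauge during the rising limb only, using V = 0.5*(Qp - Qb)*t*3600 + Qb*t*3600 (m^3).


V = 0.5*(321.5 - 37.3)*24*3600 + 37.3*24*3600 = 1.5500e+07 m^3


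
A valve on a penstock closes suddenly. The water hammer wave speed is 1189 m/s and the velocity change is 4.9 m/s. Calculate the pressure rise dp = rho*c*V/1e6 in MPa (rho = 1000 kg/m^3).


dp = 1000 * 1189 * 4.9 / 1e6 = 5.8261 MPa


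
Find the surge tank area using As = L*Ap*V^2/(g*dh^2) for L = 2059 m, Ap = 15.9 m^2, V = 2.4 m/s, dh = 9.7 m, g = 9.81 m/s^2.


As = 2059 * 15.9 * 2.4^2 / (9.81 * 9.7^2) = 204.2977 m^2


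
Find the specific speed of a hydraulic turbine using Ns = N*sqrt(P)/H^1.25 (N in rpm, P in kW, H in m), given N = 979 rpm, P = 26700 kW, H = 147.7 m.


Ns = 979 * 26700^0.5 / 147.7^1.25 = 310.6796


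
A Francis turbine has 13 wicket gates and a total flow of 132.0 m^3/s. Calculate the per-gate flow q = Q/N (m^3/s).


q = 132.0 / 13 = 10.1538 m^3/s


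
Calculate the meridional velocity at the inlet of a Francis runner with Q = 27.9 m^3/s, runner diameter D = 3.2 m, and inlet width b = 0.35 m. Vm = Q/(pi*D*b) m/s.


Vm = 27.9 / (pi * 3.2 * 0.35) = 7.9293 m/s


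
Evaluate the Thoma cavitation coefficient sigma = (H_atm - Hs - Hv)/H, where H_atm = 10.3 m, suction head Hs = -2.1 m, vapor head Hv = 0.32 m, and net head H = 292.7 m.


sigma = (10.3 - (-2.1) - 0.32) / 292.7 = 0.0413


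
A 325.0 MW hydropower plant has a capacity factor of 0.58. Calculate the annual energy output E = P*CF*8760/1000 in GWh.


E = 325.0 * 0.58 * 8760 / 1000 = 1651.2600 GWh


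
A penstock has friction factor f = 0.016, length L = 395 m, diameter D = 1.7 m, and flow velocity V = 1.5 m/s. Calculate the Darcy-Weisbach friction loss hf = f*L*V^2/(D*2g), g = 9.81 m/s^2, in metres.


hf = 0.016 * 395 * 1.5^2 / (1.7 * 2 * 9.81) = 0.4263 m


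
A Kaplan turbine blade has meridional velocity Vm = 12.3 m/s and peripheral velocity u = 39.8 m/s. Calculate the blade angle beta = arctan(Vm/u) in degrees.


beta = arctan(12.3 / 39.8) = 17.1735 degrees


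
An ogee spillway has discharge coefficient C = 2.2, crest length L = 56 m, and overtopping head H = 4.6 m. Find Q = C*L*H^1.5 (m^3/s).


Q = 2.2 * 56 * 4.6^1.5 = 1215.4790 m^3/s


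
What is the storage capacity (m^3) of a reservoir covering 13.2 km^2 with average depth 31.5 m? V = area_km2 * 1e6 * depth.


V = 13.2 * 1e6 * 31.5 = 4.1580e+08 m^3


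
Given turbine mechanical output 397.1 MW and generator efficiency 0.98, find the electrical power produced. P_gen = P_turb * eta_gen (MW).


P_gen = 397.1 * 0.98 = 389.1580 MW


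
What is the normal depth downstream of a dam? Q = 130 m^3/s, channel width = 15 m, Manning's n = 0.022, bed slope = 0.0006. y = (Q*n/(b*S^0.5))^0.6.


y = (130 * 0.022 / (15 * 0.0006^0.5))^0.6 = 3.4255 m


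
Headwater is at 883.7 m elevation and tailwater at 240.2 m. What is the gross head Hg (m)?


Hg = 883.7 - 240.2 = 643.5000 m


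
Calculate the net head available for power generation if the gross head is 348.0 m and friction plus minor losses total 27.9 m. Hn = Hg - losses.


Hn = 348.0 - 27.9 = 320.1000 m


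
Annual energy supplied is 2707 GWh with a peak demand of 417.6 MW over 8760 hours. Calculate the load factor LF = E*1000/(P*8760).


LF = 2707 * 1000 / (417.6 * 8760) = 0.7400


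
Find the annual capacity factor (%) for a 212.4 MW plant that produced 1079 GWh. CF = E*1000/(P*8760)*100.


CF = 1079 * 1000 / (212.4 * 8760) * 100 = 57.9913 %


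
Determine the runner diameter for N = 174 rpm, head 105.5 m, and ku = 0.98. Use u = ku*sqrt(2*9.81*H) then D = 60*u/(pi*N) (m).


u = 0.98 * sqrt(2*9.81*105.5) = 44.5863 m/s
D = 60 * 44.5863 / (pi * 174) = 4.8939 m


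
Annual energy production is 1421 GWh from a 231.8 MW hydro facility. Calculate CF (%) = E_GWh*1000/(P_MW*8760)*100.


CF = 1421 * 1000 / (231.8 * 8760) * 100 = 69.9804 %


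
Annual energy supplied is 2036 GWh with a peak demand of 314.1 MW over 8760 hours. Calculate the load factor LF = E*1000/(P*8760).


LF = 2036 * 1000 / (314.1 * 8760) = 0.7400


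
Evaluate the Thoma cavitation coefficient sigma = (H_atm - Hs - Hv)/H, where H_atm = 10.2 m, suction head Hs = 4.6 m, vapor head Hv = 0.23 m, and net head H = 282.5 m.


sigma = (10.2 - 4.6 - 0.23) / 282.5 = 0.0190


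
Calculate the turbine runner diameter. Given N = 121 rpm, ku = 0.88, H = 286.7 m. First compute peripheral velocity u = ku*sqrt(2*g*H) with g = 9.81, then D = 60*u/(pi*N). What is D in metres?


u = 0.88 * sqrt(2*9.81*286.7) = 66.0003 m/s
D = 60 * 66.0003 / (pi * 121) = 10.4175 m


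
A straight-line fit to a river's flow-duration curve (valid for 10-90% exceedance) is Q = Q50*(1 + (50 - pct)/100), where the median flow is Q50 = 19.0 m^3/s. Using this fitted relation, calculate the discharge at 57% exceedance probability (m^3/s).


Q = 19.0 * (1 + (50 - 57)/100) = 17.6700 m^3/s


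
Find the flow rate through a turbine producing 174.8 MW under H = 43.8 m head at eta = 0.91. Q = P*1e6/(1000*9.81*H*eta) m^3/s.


Q = 174.8 * 1e6 / (1000 * 9.81 * 43.8 * 0.91) = 447.0508 m^3/s


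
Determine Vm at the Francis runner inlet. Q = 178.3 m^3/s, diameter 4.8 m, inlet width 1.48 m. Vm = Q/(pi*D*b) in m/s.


Vm = 178.3 / (pi * 4.8 * 1.48) = 7.9891 m/s


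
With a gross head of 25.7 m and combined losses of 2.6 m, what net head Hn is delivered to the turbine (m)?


Hn = 25.7 - 2.6 = 23.1000 m


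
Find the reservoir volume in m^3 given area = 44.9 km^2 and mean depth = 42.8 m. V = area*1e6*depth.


V = 44.9 * 1e6 * 42.8 = 1.9217e+09 m^3


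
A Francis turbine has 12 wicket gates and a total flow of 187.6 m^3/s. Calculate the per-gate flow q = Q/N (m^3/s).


q = 187.6 / 12 = 15.6333 m^3/s


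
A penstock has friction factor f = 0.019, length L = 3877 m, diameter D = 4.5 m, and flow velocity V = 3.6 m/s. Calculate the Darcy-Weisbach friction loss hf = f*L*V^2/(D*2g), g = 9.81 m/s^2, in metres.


hf = 0.019 * 3877 * 3.6^2 / (4.5 * 2 * 9.81) = 10.8129 m


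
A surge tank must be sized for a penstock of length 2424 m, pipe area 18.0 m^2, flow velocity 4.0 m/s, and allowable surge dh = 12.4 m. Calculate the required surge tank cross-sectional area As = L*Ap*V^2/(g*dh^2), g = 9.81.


As = 2424 * 18.0 * 4.0^2 / (9.81 * 12.4^2) = 462.8206 m^2


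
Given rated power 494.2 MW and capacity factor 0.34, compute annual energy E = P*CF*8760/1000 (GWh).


E = 494.2 * 0.34 * 8760 / 1000 = 1471.9253 GWh


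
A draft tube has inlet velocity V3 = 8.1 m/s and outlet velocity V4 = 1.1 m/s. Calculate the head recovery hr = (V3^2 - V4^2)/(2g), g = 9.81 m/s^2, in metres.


hr = (8.1^2 - 1.1^2) / (2*9.81) = 3.2824 m


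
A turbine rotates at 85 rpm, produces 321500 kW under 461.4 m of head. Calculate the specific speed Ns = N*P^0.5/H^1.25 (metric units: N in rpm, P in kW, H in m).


Ns = 85 * 321500^0.5 / 461.4^1.25 = 22.5378


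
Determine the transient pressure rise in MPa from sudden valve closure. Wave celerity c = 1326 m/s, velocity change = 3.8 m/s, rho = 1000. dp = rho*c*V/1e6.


dp = 1000 * 1326 * 3.8 / 1e6 = 5.0388 MPa


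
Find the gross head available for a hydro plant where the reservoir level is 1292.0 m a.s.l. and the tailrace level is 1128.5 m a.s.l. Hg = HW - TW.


Hg = 1292.0 - 1128.5 = 163.5000 m


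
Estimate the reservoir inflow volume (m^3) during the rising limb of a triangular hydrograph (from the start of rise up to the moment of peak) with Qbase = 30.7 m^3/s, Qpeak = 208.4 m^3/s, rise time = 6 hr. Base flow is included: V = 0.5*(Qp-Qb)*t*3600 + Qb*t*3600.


V = 0.5*(208.4 - 30.7)*6*3600 + 30.7*6*3600 = 2.5823e+06 m^3


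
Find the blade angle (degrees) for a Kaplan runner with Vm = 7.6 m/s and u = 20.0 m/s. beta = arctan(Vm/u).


beta = arctan(7.6 / 20.0) = 20.8068 degrees


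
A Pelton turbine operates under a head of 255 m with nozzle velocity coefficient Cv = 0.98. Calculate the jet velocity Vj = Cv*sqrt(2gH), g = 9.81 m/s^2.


Vj = 0.98 * sqrt(2*9.81*255) = 69.3179 m/s


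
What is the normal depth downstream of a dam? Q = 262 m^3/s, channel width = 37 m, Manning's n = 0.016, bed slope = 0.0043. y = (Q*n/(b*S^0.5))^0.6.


y = (262 * 0.016 / (37 * 0.0043^0.5))^0.6 = 1.3883 m


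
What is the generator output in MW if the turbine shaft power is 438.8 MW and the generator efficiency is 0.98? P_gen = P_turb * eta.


P_gen = 438.8 * 0.98 = 430.0240 MW


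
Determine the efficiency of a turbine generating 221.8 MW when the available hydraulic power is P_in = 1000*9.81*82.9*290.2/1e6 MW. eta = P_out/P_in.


P_in = 1000 * 9.81 * 82.9 * 290.2 / 1e6 = 236.0049 MW
eta = 221.8 / 236.0049 = 0.9398


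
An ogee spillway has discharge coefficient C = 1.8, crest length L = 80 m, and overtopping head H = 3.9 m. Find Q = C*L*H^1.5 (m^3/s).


Q = 1.8 * 80 * 3.9^1.5 = 1109.0711 m^3/s


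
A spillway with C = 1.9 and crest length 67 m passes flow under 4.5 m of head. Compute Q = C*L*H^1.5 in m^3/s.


Q = 1.9 * 67 * 4.5^1.5 = 1215.1984 m^3/s


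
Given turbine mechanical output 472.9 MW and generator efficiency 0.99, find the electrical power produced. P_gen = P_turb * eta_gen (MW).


P_gen = 472.9 * 0.99 = 468.1710 MW


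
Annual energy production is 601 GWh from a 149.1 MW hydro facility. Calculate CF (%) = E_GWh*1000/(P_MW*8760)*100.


CF = 601 * 1000 / (149.1 * 8760) * 100 = 46.0143 %


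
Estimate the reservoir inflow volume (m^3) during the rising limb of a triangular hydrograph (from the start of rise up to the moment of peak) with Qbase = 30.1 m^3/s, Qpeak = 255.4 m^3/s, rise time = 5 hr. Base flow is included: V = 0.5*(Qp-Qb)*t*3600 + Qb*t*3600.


V = 0.5*(255.4 - 30.1)*5*3600 + 30.1*5*3600 = 2.5695e+06 m^3


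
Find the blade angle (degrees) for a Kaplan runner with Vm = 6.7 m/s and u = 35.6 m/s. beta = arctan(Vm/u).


beta = arctan(6.7 / 35.6) = 10.6585 degrees
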